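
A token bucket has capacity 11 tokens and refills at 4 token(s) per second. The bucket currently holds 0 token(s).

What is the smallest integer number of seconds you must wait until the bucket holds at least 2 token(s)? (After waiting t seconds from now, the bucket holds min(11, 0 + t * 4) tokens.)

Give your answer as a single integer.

Need 0 + t * 4 >= 2, so t >= 2/4.
Smallest integer t = ceil(2/4) = 1.

Answer: 1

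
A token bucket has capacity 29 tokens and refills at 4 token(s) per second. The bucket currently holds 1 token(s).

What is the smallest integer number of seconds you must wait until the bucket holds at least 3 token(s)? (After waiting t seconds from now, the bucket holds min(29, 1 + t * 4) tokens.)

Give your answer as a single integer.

Answer: 1

Derivation:
Need 1 + t * 4 >= 3, so t >= 2/4.
Smallest integer t = ceil(2/4) = 1.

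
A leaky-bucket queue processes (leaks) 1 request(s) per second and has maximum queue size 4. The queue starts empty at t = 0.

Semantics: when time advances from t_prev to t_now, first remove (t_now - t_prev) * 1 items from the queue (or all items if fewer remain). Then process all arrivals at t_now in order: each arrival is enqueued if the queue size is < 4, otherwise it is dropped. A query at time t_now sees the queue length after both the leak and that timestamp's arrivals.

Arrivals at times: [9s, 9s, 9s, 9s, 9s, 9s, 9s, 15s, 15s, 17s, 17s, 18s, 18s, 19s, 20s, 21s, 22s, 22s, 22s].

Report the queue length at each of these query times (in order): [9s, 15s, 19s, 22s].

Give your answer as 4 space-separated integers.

Queue lengths at query times:
  query t=9s: backlog = 4
  query t=15s: backlog = 2
  query t=19s: backlog = 3
  query t=22s: backlog = 4

Answer: 4 2 3 4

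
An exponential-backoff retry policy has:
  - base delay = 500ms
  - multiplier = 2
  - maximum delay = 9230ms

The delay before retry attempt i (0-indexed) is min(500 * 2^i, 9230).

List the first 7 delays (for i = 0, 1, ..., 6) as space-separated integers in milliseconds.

Computing each delay:
  i=0: min(500*2^0, 9230) = 500
  i=1: min(500*2^1, 9230) = 1000
  i=2: min(500*2^2, 9230) = 2000
  i=3: min(500*2^3, 9230) = 4000
  i=4: min(500*2^4, 9230) = 8000
  i=5: min(500*2^5, 9230) = 9230
  i=6: min(500*2^6, 9230) = 9230

Answer: 500 1000 2000 4000 8000 9230 9230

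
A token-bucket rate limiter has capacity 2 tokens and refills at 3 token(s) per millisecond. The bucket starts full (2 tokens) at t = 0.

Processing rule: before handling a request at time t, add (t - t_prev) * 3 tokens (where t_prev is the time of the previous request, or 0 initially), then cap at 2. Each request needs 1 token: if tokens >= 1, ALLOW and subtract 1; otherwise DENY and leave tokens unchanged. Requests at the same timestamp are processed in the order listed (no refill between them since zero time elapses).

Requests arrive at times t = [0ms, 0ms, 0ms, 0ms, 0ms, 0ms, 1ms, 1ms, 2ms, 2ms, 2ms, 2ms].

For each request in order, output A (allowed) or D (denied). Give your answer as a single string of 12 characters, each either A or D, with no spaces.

Answer: AADDDDAAAADD

Derivation:
Simulating step by step:
  req#1 t=0ms: ALLOW
  req#2 t=0ms: ALLOW
  req#3 t=0ms: DENY
  req#4 t=0ms: DENY
  req#5 t=0ms: DENY
  req#6 t=0ms: DENY
  req#7 t=1ms: ALLOW
  req#8 t=1ms: ALLOW
  req#9 t=2ms: ALLOW
  req#10 t=2ms: ALLOW
  req#11 t=2ms: DENY
  req#12 t=2ms: DENY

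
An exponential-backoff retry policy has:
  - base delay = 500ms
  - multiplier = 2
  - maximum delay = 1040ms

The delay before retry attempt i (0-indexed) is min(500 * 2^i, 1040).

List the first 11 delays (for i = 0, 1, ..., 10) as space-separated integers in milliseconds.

Computing each delay:
  i=0: min(500*2^0, 1040) = 500
  i=1: min(500*2^1, 1040) = 1000
  i=2: min(500*2^2, 1040) = 1040
  i=3: min(500*2^3, 1040) = 1040
  i=4: min(500*2^4, 1040) = 1040
  i=5: min(500*2^5, 1040) = 1040
  i=6: min(500*2^6, 1040) = 1040
  i=7: min(500*2^7, 1040) = 1040
  i=8: min(500*2^8, 1040) = 1040
  i=9: min(500*2^9, 1040) = 1040
  i=10: min(500*2^10, 1040) = 1040

Answer: 500 1000 1040 1040 1040 1040 1040 1040 1040 1040 1040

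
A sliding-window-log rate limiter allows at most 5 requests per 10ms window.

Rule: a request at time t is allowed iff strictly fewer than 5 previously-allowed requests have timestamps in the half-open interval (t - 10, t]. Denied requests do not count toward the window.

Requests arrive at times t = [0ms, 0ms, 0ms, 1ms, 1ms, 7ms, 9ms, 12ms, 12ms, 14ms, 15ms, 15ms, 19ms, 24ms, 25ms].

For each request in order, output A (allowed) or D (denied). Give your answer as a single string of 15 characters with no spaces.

Tracking allowed requests in the window:
  req#1 t=0ms: ALLOW
  req#2 t=0ms: ALLOW
  req#3 t=0ms: ALLOW
  req#4 t=1ms: ALLOW
  req#5 t=1ms: ALLOW
  req#6 t=7ms: DENY
  req#7 t=9ms: DENY
  req#8 t=12ms: ALLOW
  req#9 t=12ms: ALLOW
  req#10 t=14ms: ALLOW
  req#11 t=15ms: ALLOW
  req#12 t=15ms: ALLOW
  req#13 t=19ms: DENY
  req#14 t=24ms: ALLOW
  req#15 t=25ms: ALLOW

Answer: AAAAADDAAAAADAA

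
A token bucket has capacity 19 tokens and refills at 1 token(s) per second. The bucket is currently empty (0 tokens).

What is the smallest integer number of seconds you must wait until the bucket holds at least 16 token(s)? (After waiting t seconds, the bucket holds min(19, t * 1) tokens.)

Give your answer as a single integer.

Answer: 16

Derivation:
Need t * 1 >= 16, so t >= 16/1.
Smallest integer t = ceil(16/1) = 16.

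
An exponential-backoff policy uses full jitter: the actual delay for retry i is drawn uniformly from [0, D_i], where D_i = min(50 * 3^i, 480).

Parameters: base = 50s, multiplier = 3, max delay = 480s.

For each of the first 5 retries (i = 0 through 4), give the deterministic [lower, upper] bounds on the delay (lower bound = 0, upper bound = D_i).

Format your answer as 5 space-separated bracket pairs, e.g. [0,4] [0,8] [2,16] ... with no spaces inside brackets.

Computing bounds per retry:
  i=0: D_i=min(50*3^0,480)=50, bounds=[0,50]
  i=1: D_i=min(50*3^1,480)=150, bounds=[0,150]
  i=2: D_i=min(50*3^2,480)=450, bounds=[0,450]
  i=3: D_i=min(50*3^3,480)=480, bounds=[0,480]
  i=4: D_i=min(50*3^4,480)=480, bounds=[0,480]

Answer: [0,50] [0,150] [0,450] [0,480] [0,480]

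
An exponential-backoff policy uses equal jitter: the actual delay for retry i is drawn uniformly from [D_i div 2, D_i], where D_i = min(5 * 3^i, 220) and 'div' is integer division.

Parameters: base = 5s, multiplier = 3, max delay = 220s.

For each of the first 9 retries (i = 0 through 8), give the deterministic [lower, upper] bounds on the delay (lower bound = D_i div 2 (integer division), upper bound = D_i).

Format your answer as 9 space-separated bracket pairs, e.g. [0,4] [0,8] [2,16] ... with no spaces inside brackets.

Answer: [2,5] [7,15] [22,45] [67,135] [110,220] [110,220] [110,220] [110,220] [110,220]

Derivation:
Computing bounds per retry:
  i=0: D_i=min(5*3^0,220)=5, bounds=[2,5]
  i=1: D_i=min(5*3^1,220)=15, bounds=[7,15]
  i=2: D_i=min(5*3^2,220)=45, bounds=[22,45]
  i=3: D_i=min(5*3^3,220)=135, bounds=[67,135]
  i=4: D_i=min(5*3^4,220)=220, bounds=[110,220]
  i=5: D_i=min(5*3^5,220)=220, bounds=[110,220]
  i=6: D_i=min(5*3^6,220)=220, bounds=[110,220]
  i=7: D_i=min(5*3^7,220)=220, bounds=[110,220]
  i=8: D_i=min(5*3^8,220)=220, bounds=[110,220]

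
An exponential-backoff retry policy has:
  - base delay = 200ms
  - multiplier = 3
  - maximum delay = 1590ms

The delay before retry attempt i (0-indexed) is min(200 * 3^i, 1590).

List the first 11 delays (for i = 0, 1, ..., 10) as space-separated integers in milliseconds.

Computing each delay:
  i=0: min(200*3^0, 1590) = 200
  i=1: min(200*3^1, 1590) = 600
  i=2: min(200*3^2, 1590) = 1590
  i=3: min(200*3^3, 1590) = 1590
  i=4: min(200*3^4, 1590) = 1590
  i=5: min(200*3^5, 1590) = 1590
  i=6: min(200*3^6, 1590) = 1590
  i=7: min(200*3^7, 1590) = 1590
  i=8: min(200*3^8, 1590) = 1590
  i=9: min(200*3^9, 1590) = 1590
  i=10: min(200*3^10, 1590) = 1590

Answer: 200 600 1590 1590 1590 1590 1590 1590 1590 1590 1590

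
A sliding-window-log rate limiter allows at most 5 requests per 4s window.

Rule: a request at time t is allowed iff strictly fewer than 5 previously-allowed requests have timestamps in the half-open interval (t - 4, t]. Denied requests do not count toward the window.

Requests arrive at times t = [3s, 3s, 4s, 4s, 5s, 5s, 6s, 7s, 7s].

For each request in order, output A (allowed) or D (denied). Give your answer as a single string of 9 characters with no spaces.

Answer: AAAAADDAA

Derivation:
Tracking allowed requests in the window:
  req#1 t=3s: ALLOW
  req#2 t=3s: ALLOW
  req#3 t=4s: ALLOW
  req#4 t=4s: ALLOW
  req#5 t=5s: ALLOW
  req#6 t=5s: DENY
  req#7 t=6s: DENY
  req#8 t=7s: ALLOW
  req#9 t=7s: ALLOW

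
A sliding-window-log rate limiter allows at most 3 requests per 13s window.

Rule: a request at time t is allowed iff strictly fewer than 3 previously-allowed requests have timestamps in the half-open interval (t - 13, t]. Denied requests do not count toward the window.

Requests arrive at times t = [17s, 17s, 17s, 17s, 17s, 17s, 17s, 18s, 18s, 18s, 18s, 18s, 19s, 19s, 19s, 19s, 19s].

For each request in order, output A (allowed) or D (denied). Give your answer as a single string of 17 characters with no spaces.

Answer: AAADDDDDDDDDDDDDD

Derivation:
Tracking allowed requests in the window:
  req#1 t=17s: ALLOW
  req#2 t=17s: ALLOW
  req#3 t=17s: ALLOW
  req#4 t=17s: DENY
  req#5 t=17s: DENY
  req#6 t=17s: DENY
  req#7 t=17s: DENY
  req#8 t=18s: DENY
  req#9 t=18s: DENY
  req#10 t=18s: DENY
  req#11 t=18s: DENY
  req#12 t=18s: DENY
  req#13 t=19s: DENY
  req#14 t=19s: DENY
  req#15 t=19s: DENY
  req#16 t=19s: DENY
  req#17 t=19s: DENY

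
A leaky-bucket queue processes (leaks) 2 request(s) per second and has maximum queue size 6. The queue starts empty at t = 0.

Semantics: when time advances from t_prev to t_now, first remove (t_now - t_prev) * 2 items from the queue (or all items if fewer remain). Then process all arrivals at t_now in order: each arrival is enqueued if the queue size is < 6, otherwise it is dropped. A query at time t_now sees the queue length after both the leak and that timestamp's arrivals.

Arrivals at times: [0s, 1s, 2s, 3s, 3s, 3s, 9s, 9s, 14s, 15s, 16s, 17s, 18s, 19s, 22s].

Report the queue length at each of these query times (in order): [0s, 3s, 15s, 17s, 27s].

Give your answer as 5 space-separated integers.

Queue lengths at query times:
  query t=0s: backlog = 1
  query t=3s: backlog = 3
  query t=15s: backlog = 1
  query t=17s: backlog = 1
  query t=27s: backlog = 0

Answer: 1 3 1 1 0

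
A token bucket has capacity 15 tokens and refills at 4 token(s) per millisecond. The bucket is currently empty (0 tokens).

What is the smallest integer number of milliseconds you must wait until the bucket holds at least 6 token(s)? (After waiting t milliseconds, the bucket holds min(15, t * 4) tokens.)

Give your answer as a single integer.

Need t * 4 >= 6, so t >= 6/4.
Smallest integer t = ceil(6/4) = 2.

Answer: 2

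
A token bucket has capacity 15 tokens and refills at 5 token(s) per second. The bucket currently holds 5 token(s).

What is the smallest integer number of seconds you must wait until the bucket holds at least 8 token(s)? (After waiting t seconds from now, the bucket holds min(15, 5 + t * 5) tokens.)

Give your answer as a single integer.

Answer: 1

Derivation:
Need 5 + t * 5 >= 8, so t >= 3/5.
Smallest integer t = ceil(3/5) = 1.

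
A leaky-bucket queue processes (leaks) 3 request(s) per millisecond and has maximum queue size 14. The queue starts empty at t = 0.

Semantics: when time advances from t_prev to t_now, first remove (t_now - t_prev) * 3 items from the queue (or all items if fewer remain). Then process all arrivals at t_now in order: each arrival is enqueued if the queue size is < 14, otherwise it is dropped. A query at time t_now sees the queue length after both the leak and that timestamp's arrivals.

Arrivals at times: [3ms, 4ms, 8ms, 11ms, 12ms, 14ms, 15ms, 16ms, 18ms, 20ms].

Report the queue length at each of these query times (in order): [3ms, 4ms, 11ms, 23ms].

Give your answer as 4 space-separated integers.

Answer: 1 1 1 0

Derivation:
Queue lengths at query times:
  query t=3ms: backlog = 1
  query t=4ms: backlog = 1
  query t=11ms: backlog = 1
  query t=23ms: backlog = 0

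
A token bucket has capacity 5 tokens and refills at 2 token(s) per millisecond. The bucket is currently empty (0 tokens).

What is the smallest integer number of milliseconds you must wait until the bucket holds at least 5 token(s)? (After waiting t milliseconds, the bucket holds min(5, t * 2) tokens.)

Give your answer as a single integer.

Answer: 3

Derivation:
Need t * 2 >= 5, so t >= 5/2.
Smallest integer t = ceil(5/2) = 3.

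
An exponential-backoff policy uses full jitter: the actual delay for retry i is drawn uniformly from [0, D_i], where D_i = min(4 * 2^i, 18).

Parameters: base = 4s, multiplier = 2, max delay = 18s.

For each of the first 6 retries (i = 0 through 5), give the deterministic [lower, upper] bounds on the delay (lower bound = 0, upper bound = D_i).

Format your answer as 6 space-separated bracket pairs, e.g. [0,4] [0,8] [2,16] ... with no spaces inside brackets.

Answer: [0,4] [0,8] [0,16] [0,18] [0,18] [0,18]

Derivation:
Computing bounds per retry:
  i=0: D_i=min(4*2^0,18)=4, bounds=[0,4]
  i=1: D_i=min(4*2^1,18)=8, bounds=[0,8]
  i=2: D_i=min(4*2^2,18)=16, bounds=[0,16]
  i=3: D_i=min(4*2^3,18)=18, bounds=[0,18]
  i=4: D_i=min(4*2^4,18)=18, bounds=[0,18]
  i=5: D_i=min(4*2^5,18)=18, bounds=[0,18]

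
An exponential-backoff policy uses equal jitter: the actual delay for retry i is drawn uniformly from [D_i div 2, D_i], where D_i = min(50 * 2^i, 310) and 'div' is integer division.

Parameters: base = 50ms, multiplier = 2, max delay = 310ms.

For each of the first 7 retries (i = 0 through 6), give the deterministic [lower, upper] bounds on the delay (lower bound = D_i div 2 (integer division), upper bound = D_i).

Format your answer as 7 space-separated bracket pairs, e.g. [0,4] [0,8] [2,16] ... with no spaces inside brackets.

Answer: [25,50] [50,100] [100,200] [155,310] [155,310] [155,310] [155,310]

Derivation:
Computing bounds per retry:
  i=0: D_i=min(50*2^0,310)=50, bounds=[25,50]
  i=1: D_i=min(50*2^1,310)=100, bounds=[50,100]
  i=2: D_i=min(50*2^2,310)=200, bounds=[100,200]
  i=3: D_i=min(50*2^3,310)=310, bounds=[155,310]
  i=4: D_i=min(50*2^4,310)=310, bounds=[155,310]
  i=5: D_i=min(50*2^5,310)=310, bounds=[155,310]
  i=6: D_i=min(50*2^6,310)=310, bounds=[155,310]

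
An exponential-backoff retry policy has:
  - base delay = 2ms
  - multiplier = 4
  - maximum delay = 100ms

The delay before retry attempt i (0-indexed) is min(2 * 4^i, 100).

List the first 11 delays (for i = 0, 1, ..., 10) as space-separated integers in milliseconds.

Answer: 2 8 32 100 100 100 100 100 100 100 100

Derivation:
Computing each delay:
  i=0: min(2*4^0, 100) = 2
  i=1: min(2*4^1, 100) = 8
  i=2: min(2*4^2, 100) = 32
  i=3: min(2*4^3, 100) = 100
  i=4: min(2*4^4, 100) = 100
  i=5: min(2*4^5, 100) = 100
  i=6: min(2*4^6, 100) = 100
  i=7: min(2*4^7, 100) = 100
  i=8: min(2*4^8, 100) = 100
  i=9: min(2*4^9, 100) = 100
  i=10: min(2*4^10, 100) = 100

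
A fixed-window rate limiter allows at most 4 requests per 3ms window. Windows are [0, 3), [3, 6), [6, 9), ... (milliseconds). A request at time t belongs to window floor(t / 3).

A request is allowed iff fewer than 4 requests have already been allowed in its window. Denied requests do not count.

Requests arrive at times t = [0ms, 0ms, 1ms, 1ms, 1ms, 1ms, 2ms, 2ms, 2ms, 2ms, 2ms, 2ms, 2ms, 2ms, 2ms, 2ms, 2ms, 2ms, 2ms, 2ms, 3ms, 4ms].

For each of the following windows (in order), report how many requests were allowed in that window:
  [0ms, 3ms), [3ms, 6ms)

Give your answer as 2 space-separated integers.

Answer: 4 2

Derivation:
Processing requests:
  req#1 t=0ms (window 0): ALLOW
  req#2 t=0ms (window 0): ALLOW
  req#3 t=1ms (window 0): ALLOW
  req#4 t=1ms (window 0): ALLOW
  req#5 t=1ms (window 0): DENY
  req#6 t=1ms (window 0): DENY
  req#7 t=2ms (window 0): DENY
  req#8 t=2ms (window 0): DENY
  req#9 t=2ms (window 0): DENY
  req#10 t=2ms (window 0): DENY
  req#11 t=2ms (window 0): DENY
  req#12 t=2ms (window 0): DENY
  req#13 t=2ms (window 0): DENY
  req#14 t=2ms (window 0): DENY
  req#15 t=2ms (window 0): DENY
  req#16 t=2ms (window 0): DENY
  req#17 t=2ms (window 0): DENY
  req#18 t=2ms (window 0): DENY
  req#19 t=2ms (window 0): DENY
  req#20 t=2ms (window 0): DENY
  req#21 t=3ms (window 1): ALLOW
  req#22 t=4ms (window 1): ALLOW

Allowed counts by window: 4 2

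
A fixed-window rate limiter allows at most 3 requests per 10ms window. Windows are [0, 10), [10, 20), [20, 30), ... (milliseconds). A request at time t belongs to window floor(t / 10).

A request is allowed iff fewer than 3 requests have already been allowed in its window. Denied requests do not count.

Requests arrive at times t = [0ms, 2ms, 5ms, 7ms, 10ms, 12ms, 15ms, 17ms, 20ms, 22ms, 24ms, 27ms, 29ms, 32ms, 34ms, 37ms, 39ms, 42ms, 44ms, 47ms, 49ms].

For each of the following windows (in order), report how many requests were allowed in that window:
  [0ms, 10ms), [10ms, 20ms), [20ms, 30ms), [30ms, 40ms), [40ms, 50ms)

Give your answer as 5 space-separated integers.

Processing requests:
  req#1 t=0ms (window 0): ALLOW
  req#2 t=2ms (window 0): ALLOW
  req#3 t=5ms (window 0): ALLOW
  req#4 t=7ms (window 0): DENY
  req#5 t=10ms (window 1): ALLOW
  req#6 t=12ms (window 1): ALLOW
  req#7 t=15ms (window 1): ALLOW
  req#8 t=17ms (window 1): DENY
  req#9 t=20ms (window 2): ALLOW
  req#10 t=22ms (window 2): ALLOW
  req#11 t=24ms (window 2): ALLOW
  req#12 t=27ms (window 2): DENY
  req#13 t=29ms (window 2): DENY
  req#14 t=32ms (window 3): ALLOW
  req#15 t=34ms (window 3): ALLOW
  req#16 t=37ms (window 3): ALLOW
  req#17 t=39ms (window 3): DENY
  req#18 t=42ms (window 4): ALLOW
  req#19 t=44ms (window 4): ALLOW
  req#20 t=47ms (window 4): ALLOW
  req#21 t=49ms (window 4): DENY

Allowed counts by window: 3 3 3 3 3

Answer: 3 3 3 3 3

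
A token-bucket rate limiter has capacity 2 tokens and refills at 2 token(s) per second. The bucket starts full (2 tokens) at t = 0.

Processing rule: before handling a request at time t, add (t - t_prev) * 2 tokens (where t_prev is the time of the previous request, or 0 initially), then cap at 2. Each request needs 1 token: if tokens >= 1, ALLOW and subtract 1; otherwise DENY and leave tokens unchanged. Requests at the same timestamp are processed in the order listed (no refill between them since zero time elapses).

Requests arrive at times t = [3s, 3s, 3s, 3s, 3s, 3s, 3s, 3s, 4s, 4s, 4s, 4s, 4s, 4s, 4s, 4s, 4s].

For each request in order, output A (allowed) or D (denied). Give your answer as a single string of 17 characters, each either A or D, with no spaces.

Simulating step by step:
  req#1 t=3s: ALLOW
  req#2 t=3s: ALLOW
  req#3 t=3s: DENY
  req#4 t=3s: DENY
  req#5 t=3s: DENY
  req#6 t=3s: DENY
  req#7 t=3s: DENY
  req#8 t=3s: DENY
  req#9 t=4s: ALLOW
  req#10 t=4s: ALLOW
  req#11 t=4s: DENY
  req#12 t=4s: DENY
  req#13 t=4s: DENY
  req#14 t=4s: DENY
  req#15 t=4s: DENY
  req#16 t=4s: DENY
  req#17 t=4s: DENY

Answer: AADDDDDDAADDDDDDD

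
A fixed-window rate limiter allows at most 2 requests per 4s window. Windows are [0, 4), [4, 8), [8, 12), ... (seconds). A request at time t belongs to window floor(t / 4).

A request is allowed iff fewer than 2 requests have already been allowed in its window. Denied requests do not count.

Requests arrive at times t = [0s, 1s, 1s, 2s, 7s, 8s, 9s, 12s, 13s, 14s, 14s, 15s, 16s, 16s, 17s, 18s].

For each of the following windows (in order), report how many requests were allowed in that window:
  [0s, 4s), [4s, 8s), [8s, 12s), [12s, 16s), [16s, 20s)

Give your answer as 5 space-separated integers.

Processing requests:
  req#1 t=0s (window 0): ALLOW
  req#2 t=1s (window 0): ALLOW
  req#3 t=1s (window 0): DENY
  req#4 t=2s (window 0): DENY
  req#5 t=7s (window 1): ALLOW
  req#6 t=8s (window 2): ALLOW
  req#7 t=9s (window 2): ALLOW
  req#8 t=12s (window 3): ALLOW
  req#9 t=13s (window 3): ALLOW
  req#10 t=14s (window 3): DENY
  req#11 t=14s (window 3): DENY
  req#12 t=15s (window 3): DENY
  req#13 t=16s (window 4): ALLOW
  req#14 t=16s (window 4): ALLOW
  req#15 t=17s (window 4): DENY
  req#16 t=18s (window 4): DENY

Allowed counts by window: 2 1 2 2 2

Answer: 2 1 2 2 2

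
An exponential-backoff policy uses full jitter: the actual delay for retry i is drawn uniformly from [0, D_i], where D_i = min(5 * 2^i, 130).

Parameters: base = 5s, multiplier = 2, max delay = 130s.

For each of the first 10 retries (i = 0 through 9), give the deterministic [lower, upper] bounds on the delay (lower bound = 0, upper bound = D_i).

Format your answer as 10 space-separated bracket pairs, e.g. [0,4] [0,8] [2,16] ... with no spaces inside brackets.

Computing bounds per retry:
  i=0: D_i=min(5*2^0,130)=5, bounds=[0,5]
  i=1: D_i=min(5*2^1,130)=10, bounds=[0,10]
  i=2: D_i=min(5*2^2,130)=20, bounds=[0,20]
  i=3: D_i=min(5*2^3,130)=40, bounds=[0,40]
  i=4: D_i=min(5*2^4,130)=80, bounds=[0,80]
  i=5: D_i=min(5*2^5,130)=130, bounds=[0,130]
  i=6: D_i=min(5*2^6,130)=130, bounds=[0,130]
  i=7: D_i=min(5*2^7,130)=130, bounds=[0,130]
  i=8: D_i=min(5*2^8,130)=130, bounds=[0,130]
  i=9: D_i=min(5*2^9,130)=130, bounds=[0,130]

Answer: [0,5] [0,10] [0,20] [0,40] [0,80] [0,130] [0,130] [0,130] [0,130] [0,130]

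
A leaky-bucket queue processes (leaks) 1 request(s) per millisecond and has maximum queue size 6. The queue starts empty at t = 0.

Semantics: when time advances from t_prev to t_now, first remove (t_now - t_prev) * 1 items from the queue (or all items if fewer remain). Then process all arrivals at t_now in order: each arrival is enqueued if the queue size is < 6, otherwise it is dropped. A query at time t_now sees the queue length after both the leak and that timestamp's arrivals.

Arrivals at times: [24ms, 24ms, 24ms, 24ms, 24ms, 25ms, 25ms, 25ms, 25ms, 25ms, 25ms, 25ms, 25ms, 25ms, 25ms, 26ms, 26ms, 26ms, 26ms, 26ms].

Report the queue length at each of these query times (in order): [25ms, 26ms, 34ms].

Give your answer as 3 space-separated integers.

Queue lengths at query times:
  query t=25ms: backlog = 6
  query t=26ms: backlog = 6
  query t=34ms: backlog = 0

Answer: 6 6 0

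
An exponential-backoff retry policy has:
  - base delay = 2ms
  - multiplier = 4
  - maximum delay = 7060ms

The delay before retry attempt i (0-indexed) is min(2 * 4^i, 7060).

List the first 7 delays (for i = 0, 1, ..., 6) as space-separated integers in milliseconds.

Computing each delay:
  i=0: min(2*4^0, 7060) = 2
  i=1: min(2*4^1, 7060) = 8
  i=2: min(2*4^2, 7060) = 32
  i=3: min(2*4^3, 7060) = 128
  i=4: min(2*4^4, 7060) = 512
  i=5: min(2*4^5, 7060) = 2048
  i=6: min(2*4^6, 7060) = 7060

Answer: 2 8 32 128 512 2048 7060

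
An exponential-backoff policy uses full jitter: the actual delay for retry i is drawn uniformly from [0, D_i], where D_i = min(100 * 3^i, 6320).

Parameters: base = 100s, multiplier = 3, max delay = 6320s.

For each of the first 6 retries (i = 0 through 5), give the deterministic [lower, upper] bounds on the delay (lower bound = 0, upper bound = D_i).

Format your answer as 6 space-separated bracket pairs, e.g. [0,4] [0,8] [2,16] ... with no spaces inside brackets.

Computing bounds per retry:
  i=0: D_i=min(100*3^0,6320)=100, bounds=[0,100]
  i=1: D_i=min(100*3^1,6320)=300, bounds=[0,300]
  i=2: D_i=min(100*3^2,6320)=900, bounds=[0,900]
  i=3: D_i=min(100*3^3,6320)=2700, bounds=[0,2700]
  i=4: D_i=min(100*3^4,6320)=6320, bounds=[0,6320]
  i=5: D_i=min(100*3^5,6320)=6320, bounds=[0,6320]

Answer: [0,100] [0,300] [0,900] [0,2700] [0,6320] [0,6320]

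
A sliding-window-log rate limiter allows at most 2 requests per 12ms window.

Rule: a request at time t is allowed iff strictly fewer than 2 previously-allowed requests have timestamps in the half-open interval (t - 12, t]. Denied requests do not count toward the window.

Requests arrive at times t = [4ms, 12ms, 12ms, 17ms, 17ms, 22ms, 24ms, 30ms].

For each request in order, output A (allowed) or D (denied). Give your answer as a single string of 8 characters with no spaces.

Answer: AADADDAA

Derivation:
Tracking allowed requests in the window:
  req#1 t=4ms: ALLOW
  req#2 t=12ms: ALLOW
  req#3 t=12ms: DENY
  req#4 t=17ms: ALLOW
  req#5 t=17ms: DENY
  req#6 t=22ms: DENY
  req#7 t=24ms: ALLOW
  req#8 t=30ms: ALLOW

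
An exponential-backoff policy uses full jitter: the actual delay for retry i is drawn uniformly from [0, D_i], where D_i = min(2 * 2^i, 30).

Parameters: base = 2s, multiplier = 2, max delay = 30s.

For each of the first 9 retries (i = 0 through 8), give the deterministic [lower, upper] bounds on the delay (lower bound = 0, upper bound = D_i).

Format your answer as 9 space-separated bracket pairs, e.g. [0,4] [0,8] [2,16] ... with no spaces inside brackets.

Computing bounds per retry:
  i=0: D_i=min(2*2^0,30)=2, bounds=[0,2]
  i=1: D_i=min(2*2^1,30)=4, bounds=[0,4]
  i=2: D_i=min(2*2^2,30)=8, bounds=[0,8]
  i=3: D_i=min(2*2^3,30)=16, bounds=[0,16]
  i=4: D_i=min(2*2^4,30)=30, bounds=[0,30]
  i=5: D_i=min(2*2^5,30)=30, bounds=[0,30]
  i=6: D_i=min(2*2^6,30)=30, bounds=[0,30]
  i=7: D_i=min(2*2^7,30)=30, bounds=[0,30]
  i=8: D_i=min(2*2^8,30)=30, bounds=[0,30]

Answer: [0,2] [0,4] [0,8] [0,16] [0,30] [0,30] [0,30] [0,30] [0,30]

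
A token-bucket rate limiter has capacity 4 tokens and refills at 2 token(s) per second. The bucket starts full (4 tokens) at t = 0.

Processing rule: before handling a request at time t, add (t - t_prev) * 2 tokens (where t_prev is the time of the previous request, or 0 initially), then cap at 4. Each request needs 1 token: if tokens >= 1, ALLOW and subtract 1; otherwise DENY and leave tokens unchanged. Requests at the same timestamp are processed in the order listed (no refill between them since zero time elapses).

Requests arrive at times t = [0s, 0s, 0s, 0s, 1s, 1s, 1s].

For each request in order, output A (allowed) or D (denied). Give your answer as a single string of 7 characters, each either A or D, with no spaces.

Simulating step by step:
  req#1 t=0s: ALLOW
  req#2 t=0s: ALLOW
  req#3 t=0s: ALLOW
  req#4 t=0s: ALLOW
  req#5 t=1s: ALLOW
  req#6 t=1s: ALLOW
  req#7 t=1s: DENY

Answer: AAAAAAD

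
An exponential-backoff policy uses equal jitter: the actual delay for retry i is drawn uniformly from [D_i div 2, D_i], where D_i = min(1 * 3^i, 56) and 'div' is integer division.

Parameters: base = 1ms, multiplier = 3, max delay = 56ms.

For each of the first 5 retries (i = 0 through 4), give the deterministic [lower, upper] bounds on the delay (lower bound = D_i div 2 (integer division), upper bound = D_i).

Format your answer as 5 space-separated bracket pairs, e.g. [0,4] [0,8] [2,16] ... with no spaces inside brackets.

Computing bounds per retry:
  i=0: D_i=min(1*3^0,56)=1, bounds=[0,1]
  i=1: D_i=min(1*3^1,56)=3, bounds=[1,3]
  i=2: D_i=min(1*3^2,56)=9, bounds=[4,9]
  i=3: D_i=min(1*3^3,56)=27, bounds=[13,27]
  i=4: D_i=min(1*3^4,56)=56, bounds=[28,56]

Answer: [0,1] [1,3] [4,9] [13,27] [28,56]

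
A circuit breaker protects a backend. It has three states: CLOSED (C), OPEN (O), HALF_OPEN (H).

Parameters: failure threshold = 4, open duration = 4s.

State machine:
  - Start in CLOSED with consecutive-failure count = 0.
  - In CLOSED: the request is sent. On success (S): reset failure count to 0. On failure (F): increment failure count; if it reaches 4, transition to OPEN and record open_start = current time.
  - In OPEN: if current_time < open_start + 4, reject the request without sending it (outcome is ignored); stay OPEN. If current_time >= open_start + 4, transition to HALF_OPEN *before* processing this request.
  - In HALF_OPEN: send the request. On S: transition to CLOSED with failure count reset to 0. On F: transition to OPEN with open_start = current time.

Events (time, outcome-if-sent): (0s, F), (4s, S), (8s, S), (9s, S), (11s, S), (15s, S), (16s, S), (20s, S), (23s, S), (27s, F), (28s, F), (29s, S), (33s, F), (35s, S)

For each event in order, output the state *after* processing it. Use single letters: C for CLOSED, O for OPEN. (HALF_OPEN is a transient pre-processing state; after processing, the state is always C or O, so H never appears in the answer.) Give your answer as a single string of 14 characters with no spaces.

Answer: CCCCCCCCCCCCCC

Derivation:
State after each event:
  event#1 t=0s outcome=F: state=CLOSED
  event#2 t=4s outcome=S: state=CLOSED
  event#3 t=8s outcome=S: state=CLOSED
  event#4 t=9s outcome=S: state=CLOSED
  event#5 t=11s outcome=S: state=CLOSED
  event#6 t=15s outcome=S: state=CLOSED
  event#7 t=16s outcome=S: state=CLOSED
  event#8 t=20s outcome=S: state=CLOSED
  event#9 t=23s outcome=S: state=CLOSED
  event#10 t=27s outcome=F: state=CLOSED
  event#11 t=28s outcome=F: state=CLOSED
  event#12 t=29s outcome=S: state=CLOSED
  event#13 t=33s outcome=F: state=CLOSED
  event#14 t=35s outcome=S: state=CLOSED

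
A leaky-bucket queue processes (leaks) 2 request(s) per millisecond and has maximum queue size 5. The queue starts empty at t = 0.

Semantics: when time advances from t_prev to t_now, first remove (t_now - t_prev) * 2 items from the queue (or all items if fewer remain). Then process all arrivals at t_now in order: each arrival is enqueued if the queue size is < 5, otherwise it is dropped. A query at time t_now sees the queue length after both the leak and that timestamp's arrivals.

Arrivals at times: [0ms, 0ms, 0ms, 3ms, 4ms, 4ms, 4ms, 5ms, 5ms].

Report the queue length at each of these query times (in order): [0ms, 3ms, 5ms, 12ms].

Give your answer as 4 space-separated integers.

Answer: 3 1 3 0

Derivation:
Queue lengths at query times:
  query t=0ms: backlog = 3
  query t=3ms: backlog = 1
  query t=5ms: backlog = 3
  query t=12ms: backlog = 0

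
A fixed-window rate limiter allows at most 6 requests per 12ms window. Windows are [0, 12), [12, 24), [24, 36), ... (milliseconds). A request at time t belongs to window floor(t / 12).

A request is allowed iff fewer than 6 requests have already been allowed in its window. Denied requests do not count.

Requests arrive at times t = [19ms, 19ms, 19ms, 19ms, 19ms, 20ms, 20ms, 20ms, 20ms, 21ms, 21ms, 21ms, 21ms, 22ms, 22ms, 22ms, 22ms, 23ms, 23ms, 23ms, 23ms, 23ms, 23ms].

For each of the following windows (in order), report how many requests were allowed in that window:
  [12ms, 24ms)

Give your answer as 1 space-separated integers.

Answer: 6

Derivation:
Processing requests:
  req#1 t=19ms (window 1): ALLOW
  req#2 t=19ms (window 1): ALLOW
  req#3 t=19ms (window 1): ALLOW
  req#4 t=19ms (window 1): ALLOW
  req#5 t=19ms (window 1): ALLOW
  req#6 t=20ms (window 1): ALLOW
  req#7 t=20ms (window 1): DENY
  req#8 t=20ms (window 1): DENY
  req#9 t=20ms (window 1): DENY
  req#10 t=21ms (window 1): DENY
  req#11 t=21ms (window 1): DENY
  req#12 t=21ms (window 1): DENY
  req#13 t=21ms (window 1): DENY
  req#14 t=22ms (window 1): DENY
  req#15 t=22ms (window 1): DENY
  req#16 t=22ms (window 1): DENY
  req#17 t=22ms (window 1): DENY
  req#18 t=23ms (window 1): DENY
  req#19 t=23ms (window 1): DENY
  req#20 t=23ms (window 1): DENY
  req#21 t=23ms (window 1): DENY
  req#22 t=23ms (window 1): DENY
  req#23 t=23ms (window 1): DENY

Allowed counts by window: 6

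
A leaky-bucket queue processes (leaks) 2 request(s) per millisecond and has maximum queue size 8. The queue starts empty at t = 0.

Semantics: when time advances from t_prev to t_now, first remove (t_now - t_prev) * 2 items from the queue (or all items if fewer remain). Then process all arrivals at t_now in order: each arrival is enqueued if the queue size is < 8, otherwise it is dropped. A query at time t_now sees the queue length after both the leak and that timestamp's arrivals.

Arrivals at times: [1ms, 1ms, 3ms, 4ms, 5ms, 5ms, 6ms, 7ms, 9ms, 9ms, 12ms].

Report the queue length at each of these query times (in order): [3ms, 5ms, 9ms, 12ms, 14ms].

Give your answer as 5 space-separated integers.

Answer: 1 2 2 1 0

Derivation:
Queue lengths at query times:
  query t=3ms: backlog = 1
  query t=5ms: backlog = 2
  query t=9ms: backlog = 2
  query t=12ms: backlog = 1
  query t=14ms: backlog = 0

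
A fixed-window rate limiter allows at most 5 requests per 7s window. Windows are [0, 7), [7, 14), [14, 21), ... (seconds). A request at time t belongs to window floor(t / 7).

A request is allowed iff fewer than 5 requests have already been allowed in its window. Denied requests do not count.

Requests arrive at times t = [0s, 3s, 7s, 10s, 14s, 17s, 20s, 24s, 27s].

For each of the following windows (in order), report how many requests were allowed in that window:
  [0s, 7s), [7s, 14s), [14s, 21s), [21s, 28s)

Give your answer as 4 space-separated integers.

Answer: 2 2 3 2

Derivation:
Processing requests:
  req#1 t=0s (window 0): ALLOW
  req#2 t=3s (window 0): ALLOW
  req#3 t=7s (window 1): ALLOW
  req#4 t=10s (window 1): ALLOW
  req#5 t=14s (window 2): ALLOW
  req#6 t=17s (window 2): ALLOW
  req#7 t=20s (window 2): ALLOW
  req#8 t=24s (window 3): ALLOW
  req#9 t=27s (window 3): ALLOW

Allowed counts by window: 2 2 3 2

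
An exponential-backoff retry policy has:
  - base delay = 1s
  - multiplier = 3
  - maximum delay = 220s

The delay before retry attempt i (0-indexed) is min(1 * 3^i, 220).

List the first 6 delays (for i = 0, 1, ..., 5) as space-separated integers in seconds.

Computing each delay:
  i=0: min(1*3^0, 220) = 1
  i=1: min(1*3^1, 220) = 3
  i=2: min(1*3^2, 220) = 9
  i=3: min(1*3^3, 220) = 27
  i=4: min(1*3^4, 220) = 81
  i=5: min(1*3^5, 220) = 220

Answer: 1 3 9 27 81 220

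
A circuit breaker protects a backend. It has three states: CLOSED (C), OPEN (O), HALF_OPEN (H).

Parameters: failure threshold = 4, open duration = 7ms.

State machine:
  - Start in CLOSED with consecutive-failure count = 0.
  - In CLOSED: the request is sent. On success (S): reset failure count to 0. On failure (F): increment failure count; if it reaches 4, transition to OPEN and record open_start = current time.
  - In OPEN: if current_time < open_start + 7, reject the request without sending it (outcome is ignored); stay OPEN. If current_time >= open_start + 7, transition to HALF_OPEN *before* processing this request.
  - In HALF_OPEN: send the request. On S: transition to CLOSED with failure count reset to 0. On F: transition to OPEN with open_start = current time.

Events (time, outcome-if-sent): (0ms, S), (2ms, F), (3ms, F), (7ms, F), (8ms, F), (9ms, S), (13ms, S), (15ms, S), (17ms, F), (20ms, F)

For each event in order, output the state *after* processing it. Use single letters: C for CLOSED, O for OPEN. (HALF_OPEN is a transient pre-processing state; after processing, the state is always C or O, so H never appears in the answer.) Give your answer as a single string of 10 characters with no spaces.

State after each event:
  event#1 t=0ms outcome=S: state=CLOSED
  event#2 t=2ms outcome=F: state=CLOSED
  event#3 t=3ms outcome=F: state=CLOSED
  event#4 t=7ms outcome=F: state=CLOSED
  event#5 t=8ms outcome=F: state=OPEN
  event#6 t=9ms outcome=S: state=OPEN
  event#7 t=13ms outcome=S: state=OPEN
  event#8 t=15ms outcome=S: state=CLOSED
  event#9 t=17ms outcome=F: state=CLOSED
  event#10 t=20ms outcome=F: state=CLOSED

Answer: CCCCOOOCCC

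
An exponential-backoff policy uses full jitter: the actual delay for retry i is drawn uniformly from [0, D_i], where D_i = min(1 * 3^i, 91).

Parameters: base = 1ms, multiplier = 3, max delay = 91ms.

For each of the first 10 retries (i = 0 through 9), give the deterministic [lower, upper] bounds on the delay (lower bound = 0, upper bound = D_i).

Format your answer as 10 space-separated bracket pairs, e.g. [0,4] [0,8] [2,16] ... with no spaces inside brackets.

Answer: [0,1] [0,3] [0,9] [0,27] [0,81] [0,91] [0,91] [0,91] [0,91] [0,91]

Derivation:
Computing bounds per retry:
  i=0: D_i=min(1*3^0,91)=1, bounds=[0,1]
  i=1: D_i=min(1*3^1,91)=3, bounds=[0,3]
  i=2: D_i=min(1*3^2,91)=9, bounds=[0,9]
  i=3: D_i=min(1*3^3,91)=27, bounds=[0,27]
  i=4: D_i=min(1*3^4,91)=81, bounds=[0,81]
  i=5: D_i=min(1*3^5,91)=91, bounds=[0,91]
  i=6: D_i=min(1*3^6,91)=91, bounds=[0,91]
  i=7: D_i=min(1*3^7,91)=91, bounds=[0,91]
  i=8: D_i=min(1*3^8,91)=91, bounds=[0,91]
  i=9: D_i=min(1*3^9,91)=91, bounds=[0,91]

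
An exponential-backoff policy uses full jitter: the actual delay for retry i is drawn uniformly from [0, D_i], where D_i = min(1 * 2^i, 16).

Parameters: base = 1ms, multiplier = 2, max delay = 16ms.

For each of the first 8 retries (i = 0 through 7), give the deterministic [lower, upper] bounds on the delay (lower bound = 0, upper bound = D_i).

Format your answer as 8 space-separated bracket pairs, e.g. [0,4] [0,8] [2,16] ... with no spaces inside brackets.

Answer: [0,1] [0,2] [0,4] [0,8] [0,16] [0,16] [0,16] [0,16]

Derivation:
Computing bounds per retry:
  i=0: D_i=min(1*2^0,16)=1, bounds=[0,1]
  i=1: D_i=min(1*2^1,16)=2, bounds=[0,2]
  i=2: D_i=min(1*2^2,16)=4, bounds=[0,4]
  i=3: D_i=min(1*2^3,16)=8, bounds=[0,8]
  i=4: D_i=min(1*2^4,16)=16, bounds=[0,16]
  i=5: D_i=min(1*2^5,16)=16, bounds=[0,16]
  i=6: D_i=min(1*2^6,16)=16, bounds=[0,16]
  i=7: D_i=min(1*2^7,16)=16, bounds=[0,16]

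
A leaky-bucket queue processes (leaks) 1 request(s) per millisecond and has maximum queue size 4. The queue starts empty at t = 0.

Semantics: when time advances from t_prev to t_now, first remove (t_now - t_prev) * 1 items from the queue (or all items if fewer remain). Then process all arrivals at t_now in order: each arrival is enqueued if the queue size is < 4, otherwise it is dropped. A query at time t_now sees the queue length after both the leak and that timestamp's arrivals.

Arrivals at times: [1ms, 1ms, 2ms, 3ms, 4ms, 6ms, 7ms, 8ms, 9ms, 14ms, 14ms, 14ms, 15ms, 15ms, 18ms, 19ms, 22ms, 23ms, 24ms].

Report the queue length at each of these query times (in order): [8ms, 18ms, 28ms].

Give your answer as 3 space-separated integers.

Queue lengths at query times:
  query t=8ms: backlog = 1
  query t=18ms: backlog = 2
  query t=28ms: backlog = 0

Answer: 1 2 0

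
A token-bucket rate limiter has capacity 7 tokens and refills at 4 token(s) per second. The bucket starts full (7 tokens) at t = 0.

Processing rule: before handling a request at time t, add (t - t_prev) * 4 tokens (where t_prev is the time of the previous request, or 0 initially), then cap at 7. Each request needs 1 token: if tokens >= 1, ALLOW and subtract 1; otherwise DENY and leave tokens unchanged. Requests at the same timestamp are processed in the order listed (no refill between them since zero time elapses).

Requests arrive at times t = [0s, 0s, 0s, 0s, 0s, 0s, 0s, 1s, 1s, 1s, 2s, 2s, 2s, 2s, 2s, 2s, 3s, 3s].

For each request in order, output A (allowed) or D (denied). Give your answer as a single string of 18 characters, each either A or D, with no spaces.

Answer: AAAAAAAAAAAAAAADAA

Derivation:
Simulating step by step:
  req#1 t=0s: ALLOW
  req#2 t=0s: ALLOW
  req#3 t=0s: ALLOW
  req#4 t=0s: ALLOW
  req#5 t=0s: ALLOW
  req#6 t=0s: ALLOW
  req#7 t=0s: ALLOW
  req#8 t=1s: ALLOW
  req#9 t=1s: ALLOW
  req#10 t=1s: ALLOW
  req#11 t=2s: ALLOW
  req#12 t=2s: ALLOW
  req#13 t=2s: ALLOW
  req#14 t=2s: ALLOW
  req#15 t=2s: ALLOW
  req#16 t=2s: DENY
  req#17 t=3s: ALLOW
  req#18 t=3s: ALLOW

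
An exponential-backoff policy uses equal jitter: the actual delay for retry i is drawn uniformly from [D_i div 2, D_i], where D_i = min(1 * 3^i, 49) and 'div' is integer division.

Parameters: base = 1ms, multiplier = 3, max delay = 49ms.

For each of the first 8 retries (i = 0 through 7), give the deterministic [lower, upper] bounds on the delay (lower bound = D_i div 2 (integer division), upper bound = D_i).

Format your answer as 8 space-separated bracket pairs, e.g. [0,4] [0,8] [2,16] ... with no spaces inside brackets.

Computing bounds per retry:
  i=0: D_i=min(1*3^0,49)=1, bounds=[0,1]
  i=1: D_i=min(1*3^1,49)=3, bounds=[1,3]
  i=2: D_i=min(1*3^2,49)=9, bounds=[4,9]
  i=3: D_i=min(1*3^3,49)=27, bounds=[13,27]
  i=4: D_i=min(1*3^4,49)=49, bounds=[24,49]
  i=5: D_i=min(1*3^5,49)=49, bounds=[24,49]
  i=6: D_i=min(1*3^6,49)=49, bounds=[24,49]
  i=7: D_i=min(1*3^7,49)=49, bounds=[24,49]

Answer: [0,1] [1,3] [4,9] [13,27] [24,49] [24,49] [24,49] [24,49]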